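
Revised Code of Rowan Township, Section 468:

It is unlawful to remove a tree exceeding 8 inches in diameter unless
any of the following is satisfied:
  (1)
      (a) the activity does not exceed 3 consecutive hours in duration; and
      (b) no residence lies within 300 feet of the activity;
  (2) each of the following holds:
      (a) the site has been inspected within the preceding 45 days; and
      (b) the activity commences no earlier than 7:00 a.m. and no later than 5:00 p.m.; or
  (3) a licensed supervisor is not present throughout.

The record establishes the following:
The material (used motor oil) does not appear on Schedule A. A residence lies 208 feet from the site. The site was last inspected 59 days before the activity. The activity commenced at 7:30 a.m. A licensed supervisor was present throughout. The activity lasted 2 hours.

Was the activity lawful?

(a) ≤ 3 hrs duration — satisfied.
(b) no residence in 300 ft — fails.
(1) = T AND F = false.
(a) site inspected — not met.
(b) start within hours — holds.
(2) = F AND T = false.
(3) not (supervisor present) — not met.
Overall = F OR F OR F = false.

No — unlawful.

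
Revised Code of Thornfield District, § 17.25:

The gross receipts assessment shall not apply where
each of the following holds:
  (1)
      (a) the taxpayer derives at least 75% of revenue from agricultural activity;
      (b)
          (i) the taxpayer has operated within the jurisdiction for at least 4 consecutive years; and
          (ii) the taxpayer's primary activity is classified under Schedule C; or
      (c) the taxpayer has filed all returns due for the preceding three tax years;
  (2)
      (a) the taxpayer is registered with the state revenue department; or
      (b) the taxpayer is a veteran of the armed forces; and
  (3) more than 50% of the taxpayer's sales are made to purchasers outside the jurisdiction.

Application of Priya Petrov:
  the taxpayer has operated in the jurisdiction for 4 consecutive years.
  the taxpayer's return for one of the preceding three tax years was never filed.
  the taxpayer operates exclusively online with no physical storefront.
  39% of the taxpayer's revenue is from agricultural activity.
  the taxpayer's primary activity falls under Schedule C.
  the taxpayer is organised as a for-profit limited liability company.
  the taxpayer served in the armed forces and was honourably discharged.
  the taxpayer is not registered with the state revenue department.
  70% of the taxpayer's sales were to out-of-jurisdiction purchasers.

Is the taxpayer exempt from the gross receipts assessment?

(a) ≥75% agricultural — fails.
(i) ≥ 4 yrs in jurisdiction — holds.
(ii) Schedule C activity — met.
(b) = T AND T = true.
(c) returns current — not satisfied.
(1) = F OR T OR F = true.
(a) state-registered — not satisfied.
(b) veteran — satisfied.
(2): F OR T → true.
(3) >50% out-of-jur. sales — satisfied.
So Overall is satisfied (T AND T AND T).

Yes — exempt.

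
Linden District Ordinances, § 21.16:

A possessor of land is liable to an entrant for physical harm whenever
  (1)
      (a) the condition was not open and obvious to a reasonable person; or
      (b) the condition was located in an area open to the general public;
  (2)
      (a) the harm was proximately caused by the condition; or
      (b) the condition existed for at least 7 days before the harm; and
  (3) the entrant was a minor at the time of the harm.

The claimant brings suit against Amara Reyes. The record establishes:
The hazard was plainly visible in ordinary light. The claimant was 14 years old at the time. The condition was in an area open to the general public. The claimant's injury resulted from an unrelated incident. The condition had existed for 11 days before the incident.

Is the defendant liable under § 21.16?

Yes — liable.

(a) not open/obvious — not met.
(b) public area — holds.
(1) = F OR T = true.
(a) proximate cause — fails.
(b) condition ≥7 days old — satisfied.
(2): F OR T → true.
(3) entrant a minor — satisfied.
Overall = T AND T AND T = true.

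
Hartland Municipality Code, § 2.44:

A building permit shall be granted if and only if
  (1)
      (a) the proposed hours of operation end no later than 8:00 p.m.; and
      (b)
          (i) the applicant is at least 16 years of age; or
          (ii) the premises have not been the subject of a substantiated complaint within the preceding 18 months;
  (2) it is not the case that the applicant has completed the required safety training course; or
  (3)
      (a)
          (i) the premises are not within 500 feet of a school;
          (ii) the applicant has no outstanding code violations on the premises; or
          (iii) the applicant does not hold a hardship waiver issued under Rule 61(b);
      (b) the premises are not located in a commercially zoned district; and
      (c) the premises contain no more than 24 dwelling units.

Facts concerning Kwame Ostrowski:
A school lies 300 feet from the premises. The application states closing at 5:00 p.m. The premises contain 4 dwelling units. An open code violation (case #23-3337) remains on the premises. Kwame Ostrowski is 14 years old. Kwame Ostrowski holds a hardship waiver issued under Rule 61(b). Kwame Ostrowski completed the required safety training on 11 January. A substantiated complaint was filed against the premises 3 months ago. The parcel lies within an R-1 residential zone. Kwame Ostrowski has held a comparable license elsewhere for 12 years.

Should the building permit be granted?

No — denied.

(a) closes by 8 p.m. — satisfied.
(i) age ≥ 16 — fails.
(ii) no complaint in 18 mo. — not satisfied.
(b): F OR F → false.
So (1) is not satisfied (T AND F).
(2) not (safety training) — not satisfied.
(i) ≥500 ft from school — fails.
(ii) no code violations — fails.
(iii) not (hardship waiver) — not satisfied.
So (a) is not satisfied (F OR F OR F).
(b) not (commercially zoned) — satisfied.
(c) ≤ 24 units — satisfied.
(3): F AND T AND T → false.
Overall = F OR F OR F = false.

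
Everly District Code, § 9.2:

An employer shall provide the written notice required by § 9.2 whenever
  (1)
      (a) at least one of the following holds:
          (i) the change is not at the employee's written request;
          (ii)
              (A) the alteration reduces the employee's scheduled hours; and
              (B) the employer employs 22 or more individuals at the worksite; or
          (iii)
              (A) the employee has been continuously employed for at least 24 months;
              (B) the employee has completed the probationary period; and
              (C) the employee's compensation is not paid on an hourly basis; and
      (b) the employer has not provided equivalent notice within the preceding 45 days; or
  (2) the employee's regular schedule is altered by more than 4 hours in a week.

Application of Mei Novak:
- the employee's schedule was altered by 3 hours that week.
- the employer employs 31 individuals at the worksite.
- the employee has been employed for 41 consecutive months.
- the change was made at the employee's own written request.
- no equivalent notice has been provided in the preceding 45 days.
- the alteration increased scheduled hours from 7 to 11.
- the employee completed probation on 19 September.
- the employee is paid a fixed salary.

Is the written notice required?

(i) not employee-requested — fails.
(A) hours reduced — fails.
(B) ≥ 22 at site — satisfied.
(ii): F AND T → false.
(A) tenure ≥ 24 mo. — holds.
(B) past probation — met.
(C) not (hourly-paid) — satisfied.
(iii): T AND T AND T → true.
(a) = F OR F OR T = true.
(b) no recent notice — holds.
(1) = T AND T = true.
(2) schedule shift > 4h — not met.
Overall: T OR F → true.

Yes — required.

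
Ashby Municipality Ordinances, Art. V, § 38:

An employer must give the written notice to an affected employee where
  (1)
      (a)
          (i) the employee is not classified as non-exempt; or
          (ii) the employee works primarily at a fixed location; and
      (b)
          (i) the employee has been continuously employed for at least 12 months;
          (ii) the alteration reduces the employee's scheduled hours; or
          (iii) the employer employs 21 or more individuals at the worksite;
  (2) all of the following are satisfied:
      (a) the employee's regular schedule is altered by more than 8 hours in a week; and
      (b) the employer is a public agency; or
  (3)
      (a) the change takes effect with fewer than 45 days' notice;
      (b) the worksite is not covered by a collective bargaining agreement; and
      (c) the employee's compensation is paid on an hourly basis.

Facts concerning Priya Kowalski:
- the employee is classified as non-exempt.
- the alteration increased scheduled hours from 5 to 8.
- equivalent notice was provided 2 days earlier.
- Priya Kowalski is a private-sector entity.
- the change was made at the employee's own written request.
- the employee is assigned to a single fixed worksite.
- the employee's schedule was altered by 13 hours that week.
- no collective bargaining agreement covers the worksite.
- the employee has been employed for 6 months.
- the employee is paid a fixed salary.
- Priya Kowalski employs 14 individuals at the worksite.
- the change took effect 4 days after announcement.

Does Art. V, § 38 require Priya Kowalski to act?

No — not required.

(i) not (non-exempt) — not met.
(ii) fixed location — met.
(a): F OR T → true.
(i) tenure ≥ 12 mo. — fails.
(ii) hours reduced — not satisfied.
(iii) ≥ 21 at site — not met.
(b) = F OR F OR F = false.
So (1) is not satisfied (T AND F).
(a) schedule shift > 8h — met.
(b) public agency — not satisfied.
So (2) is not satisfied (T AND F).
(a) < 45 days' notice — met.
(b) no CBA — satisfied.
(c) hourly-paid — not satisfied.
(3) = T AND T AND F = false.
Overall: F OR F OR F → false.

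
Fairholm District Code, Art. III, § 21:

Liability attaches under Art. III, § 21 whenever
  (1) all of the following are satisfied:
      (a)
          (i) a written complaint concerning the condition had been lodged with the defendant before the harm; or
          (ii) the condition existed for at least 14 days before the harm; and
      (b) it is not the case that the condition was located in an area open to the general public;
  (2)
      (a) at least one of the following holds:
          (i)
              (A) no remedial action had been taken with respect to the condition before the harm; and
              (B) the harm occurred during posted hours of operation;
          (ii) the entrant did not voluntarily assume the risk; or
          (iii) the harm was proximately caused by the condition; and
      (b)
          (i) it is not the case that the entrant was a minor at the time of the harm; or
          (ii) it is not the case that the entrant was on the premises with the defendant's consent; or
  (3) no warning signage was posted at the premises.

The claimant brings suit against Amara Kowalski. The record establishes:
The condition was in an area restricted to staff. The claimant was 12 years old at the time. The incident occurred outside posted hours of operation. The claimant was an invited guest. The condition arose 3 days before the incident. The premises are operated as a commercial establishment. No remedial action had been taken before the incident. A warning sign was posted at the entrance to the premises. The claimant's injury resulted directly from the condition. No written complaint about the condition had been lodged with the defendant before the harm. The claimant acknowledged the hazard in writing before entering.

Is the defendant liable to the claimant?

No — not liable.

(i) complaint lodged — not met.
(ii) condition ≥14 days old — not met.
So (a) is not satisfied (F OR F).
(b) not (public area) — satisfied.
(1) = F AND T = false.
(A) no remedial action — met.
(B) during posted hours — not satisfied.
(i): T AND F → false.
(ii) no assumed risk — not met.
(iii) proximate cause — holds.
So (a) is satisfied (F OR F OR T).
(i) not (entrant a minor) — not satisfied.
(ii) not (consent to enter) — not satisfied.
(b): F OR F → false.
So (2) is not satisfied (T AND F).
(3) no signage posted — not met.
Overall: F OR F OR F → false.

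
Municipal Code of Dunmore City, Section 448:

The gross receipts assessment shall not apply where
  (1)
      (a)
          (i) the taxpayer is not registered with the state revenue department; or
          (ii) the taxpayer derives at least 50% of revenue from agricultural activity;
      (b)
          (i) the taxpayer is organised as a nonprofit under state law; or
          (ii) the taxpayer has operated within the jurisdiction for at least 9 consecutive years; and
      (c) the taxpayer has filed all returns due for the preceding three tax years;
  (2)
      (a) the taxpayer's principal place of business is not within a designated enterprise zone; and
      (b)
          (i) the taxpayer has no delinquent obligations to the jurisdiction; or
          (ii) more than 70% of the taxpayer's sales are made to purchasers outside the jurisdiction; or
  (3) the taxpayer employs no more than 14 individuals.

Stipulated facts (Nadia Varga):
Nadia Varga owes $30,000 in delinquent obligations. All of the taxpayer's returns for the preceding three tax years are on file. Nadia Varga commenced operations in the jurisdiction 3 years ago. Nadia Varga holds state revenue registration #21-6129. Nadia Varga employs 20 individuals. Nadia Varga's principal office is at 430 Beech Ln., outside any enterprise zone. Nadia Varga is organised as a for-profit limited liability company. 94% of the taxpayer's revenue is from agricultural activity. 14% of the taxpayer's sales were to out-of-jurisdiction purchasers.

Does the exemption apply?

No — not exempt.

(i) not (state-registered) — fails.
(ii) ≥50% agricultural — holds.
(a): F OR T → true.
(i) nonprofit — not satisfied.
(ii) ≥ 9 yrs in jurisdiction — not satisfied.
(b): F OR F → false.
(c) returns current — satisfied.
(1) = T AND F AND T = false.
(a) not (in enterprise zone) — satisfied.
(i) no delinquency — fails.
(ii) >70% out-of-jur. sales — fails.
So (b) is not satisfied (F OR F).
(2) = T AND F = false.
(3) ≤ 14 employees — not satisfied.
So Overall is not satisfied (F OR F OR F).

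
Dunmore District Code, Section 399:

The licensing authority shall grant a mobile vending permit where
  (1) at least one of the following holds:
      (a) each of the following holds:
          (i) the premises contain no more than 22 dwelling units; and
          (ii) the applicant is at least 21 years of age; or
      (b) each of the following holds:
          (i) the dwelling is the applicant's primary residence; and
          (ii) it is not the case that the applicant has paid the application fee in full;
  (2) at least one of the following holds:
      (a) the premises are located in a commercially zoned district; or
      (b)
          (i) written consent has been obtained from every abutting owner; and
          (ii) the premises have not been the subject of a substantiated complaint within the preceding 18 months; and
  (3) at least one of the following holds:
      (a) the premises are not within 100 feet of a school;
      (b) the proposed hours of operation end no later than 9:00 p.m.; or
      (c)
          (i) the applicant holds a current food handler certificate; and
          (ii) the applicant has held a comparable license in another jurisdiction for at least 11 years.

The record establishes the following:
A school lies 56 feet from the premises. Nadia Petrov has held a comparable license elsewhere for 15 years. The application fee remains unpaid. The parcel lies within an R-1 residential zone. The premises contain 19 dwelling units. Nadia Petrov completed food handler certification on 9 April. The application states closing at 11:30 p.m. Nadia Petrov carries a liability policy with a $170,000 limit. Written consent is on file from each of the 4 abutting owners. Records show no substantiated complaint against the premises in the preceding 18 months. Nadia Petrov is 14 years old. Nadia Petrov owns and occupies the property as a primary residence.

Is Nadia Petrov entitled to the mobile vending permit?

Yes — granted.

(i) ≤ 22 units — met.
(ii) age ≥ 21 — not satisfied.
(a) = T AND F = false.
(i) primary residence — met.
(ii) not (fee paid) — satisfied.
So (b) is satisfied (T AND T).
So (1) is satisfied (F OR T).
(a) commercially zoned — not met.
(i) all abutters consent — met.
(ii) no complaint in 18 mo. — met.
(b): T AND T → true.
So (2) is satisfied (F OR T).
(a) ≥100 ft from school — not met.
(b) closes by 9 p.m. — fails.
(i) food handler cert. — holds.
(ii) prior license ≥ 11 yr — met.
So (c) is satisfied (T AND T).
(3) = F OR F OR T = true.
Overall = T AND T AND T = true.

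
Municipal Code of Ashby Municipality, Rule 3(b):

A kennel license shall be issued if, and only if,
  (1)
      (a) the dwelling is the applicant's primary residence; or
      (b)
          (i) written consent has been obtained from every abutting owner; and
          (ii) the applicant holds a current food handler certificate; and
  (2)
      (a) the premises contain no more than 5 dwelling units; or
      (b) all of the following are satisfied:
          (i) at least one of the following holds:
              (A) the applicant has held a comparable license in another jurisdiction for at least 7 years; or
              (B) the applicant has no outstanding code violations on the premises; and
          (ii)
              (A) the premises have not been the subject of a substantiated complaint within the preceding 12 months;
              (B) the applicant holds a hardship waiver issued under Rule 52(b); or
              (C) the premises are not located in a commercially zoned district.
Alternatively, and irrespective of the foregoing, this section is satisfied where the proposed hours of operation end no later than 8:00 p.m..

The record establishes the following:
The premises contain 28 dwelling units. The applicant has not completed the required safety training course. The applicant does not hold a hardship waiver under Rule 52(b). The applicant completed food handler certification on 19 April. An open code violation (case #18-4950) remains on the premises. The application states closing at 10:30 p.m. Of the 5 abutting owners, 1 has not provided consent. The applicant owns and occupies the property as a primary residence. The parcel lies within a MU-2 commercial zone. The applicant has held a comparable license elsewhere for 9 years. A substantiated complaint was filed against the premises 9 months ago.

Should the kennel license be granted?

No — denied.

(a) primary residence — met.
(i) all abutters consent — fails.
(ii) food handler cert. — satisfied.
(b): F AND T → false.
(1) = T OR F = true.
(a) ≤ 5 units — not met.
(A) prior license ≥ 7 yr — met.
(B) no code violations — fails.
(i) = T OR F = true.
(A) no complaint in 12 mo. — fails.
(B) hardship waiver — fails.
(C) not (commercially zoned) — fails.
(ii) = F OR F OR F = false.
(b) = T AND F = false.
So (2) is not satisfied (F OR F).
Overall = T AND F = false.
Exception (closes by 8 p.m.) — not satisfied.
Result: main false OR exception false → false.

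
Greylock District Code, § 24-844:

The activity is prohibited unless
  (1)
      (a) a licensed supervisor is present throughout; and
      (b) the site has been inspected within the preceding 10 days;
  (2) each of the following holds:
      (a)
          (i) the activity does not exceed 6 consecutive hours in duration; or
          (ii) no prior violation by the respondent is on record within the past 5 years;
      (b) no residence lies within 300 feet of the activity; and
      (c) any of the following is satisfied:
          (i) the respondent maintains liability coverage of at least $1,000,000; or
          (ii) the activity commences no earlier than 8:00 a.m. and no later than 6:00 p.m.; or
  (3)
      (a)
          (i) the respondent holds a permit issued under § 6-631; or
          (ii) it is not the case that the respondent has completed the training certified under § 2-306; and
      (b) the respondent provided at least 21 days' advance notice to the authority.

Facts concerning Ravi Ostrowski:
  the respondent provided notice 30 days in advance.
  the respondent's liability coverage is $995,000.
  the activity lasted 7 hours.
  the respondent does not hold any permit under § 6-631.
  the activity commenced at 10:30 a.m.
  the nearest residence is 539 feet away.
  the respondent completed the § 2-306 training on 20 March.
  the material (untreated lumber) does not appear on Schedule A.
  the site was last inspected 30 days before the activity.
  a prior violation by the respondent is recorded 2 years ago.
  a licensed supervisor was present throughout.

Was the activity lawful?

(a) supervisor present — holds.
(b) site inspected — not satisfied.
(1) = T AND F = false.
(i) ≤ 6 hrs duration — not met.
(ii) no prior violation — fails.
(a): F OR F → false.
(b) no residence in 300 ft — holds.
(i) coverage ≥ $1,000,000 — fails.
(ii) start within hours — met.
So (c) is satisfied (F OR T).
(2) = F AND T AND T = false.
(i) holds permit — not satisfied.
(ii) not (training certified) — not met.
So (a) is not satisfied (F OR F).
(b) ≥21 days' notice — met.
(3): F AND T → false.
Overall: F OR F OR F → false.

No — unlawful.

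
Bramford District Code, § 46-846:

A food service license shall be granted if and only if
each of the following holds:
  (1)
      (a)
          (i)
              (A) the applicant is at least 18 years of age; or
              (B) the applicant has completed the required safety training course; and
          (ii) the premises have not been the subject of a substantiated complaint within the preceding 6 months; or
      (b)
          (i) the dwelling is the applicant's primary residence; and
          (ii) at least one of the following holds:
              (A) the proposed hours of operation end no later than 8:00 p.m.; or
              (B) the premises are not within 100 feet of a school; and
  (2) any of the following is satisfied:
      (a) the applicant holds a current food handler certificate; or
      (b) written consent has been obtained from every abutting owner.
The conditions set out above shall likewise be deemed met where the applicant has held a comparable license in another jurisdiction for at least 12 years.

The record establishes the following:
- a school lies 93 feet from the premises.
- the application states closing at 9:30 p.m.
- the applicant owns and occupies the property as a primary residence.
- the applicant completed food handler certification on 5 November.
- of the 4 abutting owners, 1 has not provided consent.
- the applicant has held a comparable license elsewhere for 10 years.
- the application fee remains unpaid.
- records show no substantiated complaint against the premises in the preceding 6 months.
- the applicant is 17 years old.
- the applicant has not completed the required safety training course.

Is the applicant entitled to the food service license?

No — denied.

(A) age ≥ 18 — not met.
(B) safety training — not met.
(i): F OR F → false.
(ii) no complaint in 6 mo. — holds.
(a): F AND T → false.
(i) primary residence — satisfied.
(A) closes by 8 p.m. — not satisfied.
(B) ≥100 ft from school — not satisfied.
(ii) = F OR F = false.
(b): T AND F → false.
So (1) is not satisfied (F OR F).
(a) food handler cert. — met.
(b) all abutters consent — not met.
(2) = T OR F = true.
Overall: F AND T → false.
Exception (prior license ≥ 12 yr) — not satisfied.
Result: main false OR exception false → false.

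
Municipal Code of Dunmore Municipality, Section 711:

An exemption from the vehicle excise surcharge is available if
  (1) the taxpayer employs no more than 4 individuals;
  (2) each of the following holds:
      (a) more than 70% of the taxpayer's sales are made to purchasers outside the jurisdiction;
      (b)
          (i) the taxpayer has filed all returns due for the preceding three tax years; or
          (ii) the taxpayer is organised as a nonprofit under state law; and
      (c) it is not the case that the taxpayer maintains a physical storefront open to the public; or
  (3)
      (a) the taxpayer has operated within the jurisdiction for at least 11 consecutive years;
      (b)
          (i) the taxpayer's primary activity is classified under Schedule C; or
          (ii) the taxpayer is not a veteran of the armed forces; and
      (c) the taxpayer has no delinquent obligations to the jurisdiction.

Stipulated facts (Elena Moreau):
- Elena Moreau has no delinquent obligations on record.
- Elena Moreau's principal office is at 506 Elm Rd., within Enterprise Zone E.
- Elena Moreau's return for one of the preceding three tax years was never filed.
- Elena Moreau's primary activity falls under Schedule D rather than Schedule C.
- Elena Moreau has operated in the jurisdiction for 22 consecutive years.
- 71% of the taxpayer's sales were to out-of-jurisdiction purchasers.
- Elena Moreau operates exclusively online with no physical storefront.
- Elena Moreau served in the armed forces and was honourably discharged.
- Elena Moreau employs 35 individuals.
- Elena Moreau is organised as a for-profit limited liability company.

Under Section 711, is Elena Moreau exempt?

No — not exempt.

(1) ≤ 4 employees — not met.
(a) >70% out-of-jur. sales — met.
(i) returns current — not met.
(ii) nonprofit — not met.
So (b) is not satisfied (F OR F).
(c) not (has storefront) — met.
(2): T AND F AND T → false.
(a) ≥ 11 yrs in jurisdiction — holds.
(i) Schedule C activity — fails.
(ii) not (veteran) — fails.
(b) = F OR F = false.
(c) no delinquency — met.
So (3) is not satisfied (T AND F AND T).
Overall: F OR F OR F → false.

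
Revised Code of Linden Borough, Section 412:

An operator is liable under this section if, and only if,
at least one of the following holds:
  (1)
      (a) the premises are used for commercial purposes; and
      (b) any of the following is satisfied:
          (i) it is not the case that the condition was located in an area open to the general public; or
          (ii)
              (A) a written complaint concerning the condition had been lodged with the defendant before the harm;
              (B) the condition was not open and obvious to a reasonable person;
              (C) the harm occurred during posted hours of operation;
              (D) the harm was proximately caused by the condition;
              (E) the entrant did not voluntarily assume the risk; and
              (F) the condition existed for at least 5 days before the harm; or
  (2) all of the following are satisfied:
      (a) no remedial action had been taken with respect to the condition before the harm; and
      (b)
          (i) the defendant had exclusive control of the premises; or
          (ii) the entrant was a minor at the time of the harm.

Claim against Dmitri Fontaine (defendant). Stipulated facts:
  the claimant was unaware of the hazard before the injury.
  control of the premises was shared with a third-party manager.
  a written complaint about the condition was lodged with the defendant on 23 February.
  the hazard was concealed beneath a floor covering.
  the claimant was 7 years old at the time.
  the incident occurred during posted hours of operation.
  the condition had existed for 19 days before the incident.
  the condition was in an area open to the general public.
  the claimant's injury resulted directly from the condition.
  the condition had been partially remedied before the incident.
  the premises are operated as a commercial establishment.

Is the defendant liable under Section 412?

(a) commercial use — satisfied.
(i) not (public area) — not satisfied.
(A) complaint lodged — met.
(B) not open/obvious — holds.
(C) during posted hours — met.
(D) proximate cause — met.
(E) no assumed risk — holds.
(F) condition ≥5 days old — holds.
(ii): T AND T AND T AND T AND T AND T → true.
So (b) is satisfied (F OR T).
(1): T AND T → true.
(a) no remedial action — not satisfied.
(i) exclusive control — not met.
(ii) entrant a minor — met.
So (b) is satisfied (F OR T).
(2): F AND T → false.
So Overall is satisfied (T OR F).

Yes — liable.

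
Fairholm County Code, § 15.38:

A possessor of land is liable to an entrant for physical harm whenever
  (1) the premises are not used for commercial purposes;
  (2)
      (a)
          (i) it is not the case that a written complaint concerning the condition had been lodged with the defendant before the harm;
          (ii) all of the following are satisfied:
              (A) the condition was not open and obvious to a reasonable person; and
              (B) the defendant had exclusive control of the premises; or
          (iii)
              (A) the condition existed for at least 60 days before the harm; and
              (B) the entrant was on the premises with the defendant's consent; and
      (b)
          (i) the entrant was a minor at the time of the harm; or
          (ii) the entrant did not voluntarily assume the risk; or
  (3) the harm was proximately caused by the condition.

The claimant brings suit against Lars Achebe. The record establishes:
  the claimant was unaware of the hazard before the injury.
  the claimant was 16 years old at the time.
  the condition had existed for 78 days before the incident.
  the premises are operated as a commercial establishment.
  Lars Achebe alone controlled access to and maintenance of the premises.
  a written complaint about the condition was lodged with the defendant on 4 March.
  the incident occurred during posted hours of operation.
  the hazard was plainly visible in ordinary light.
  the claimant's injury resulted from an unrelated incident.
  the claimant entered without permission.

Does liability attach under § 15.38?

(1) not (commercial use) — not met.
(i) not (complaint lodged) — not satisfied.
(A) not open/obvious — fails.
(B) exclusive control — holds.
So (ii) is not satisfied (F AND T).
(A) condition ≥60 days old — met.
(B) consent to enter — not met.
So (iii) is not satisfied (T AND F).
So (a) is not satisfied (F OR F OR F).
(i) entrant a minor — holds.
(ii) no assumed risk — holds.
(b): T OR T → true.
(2) = F AND T = false.
(3) proximate cause — fails.
So Overall is not satisfied (F OR F OR F).

No — not liable.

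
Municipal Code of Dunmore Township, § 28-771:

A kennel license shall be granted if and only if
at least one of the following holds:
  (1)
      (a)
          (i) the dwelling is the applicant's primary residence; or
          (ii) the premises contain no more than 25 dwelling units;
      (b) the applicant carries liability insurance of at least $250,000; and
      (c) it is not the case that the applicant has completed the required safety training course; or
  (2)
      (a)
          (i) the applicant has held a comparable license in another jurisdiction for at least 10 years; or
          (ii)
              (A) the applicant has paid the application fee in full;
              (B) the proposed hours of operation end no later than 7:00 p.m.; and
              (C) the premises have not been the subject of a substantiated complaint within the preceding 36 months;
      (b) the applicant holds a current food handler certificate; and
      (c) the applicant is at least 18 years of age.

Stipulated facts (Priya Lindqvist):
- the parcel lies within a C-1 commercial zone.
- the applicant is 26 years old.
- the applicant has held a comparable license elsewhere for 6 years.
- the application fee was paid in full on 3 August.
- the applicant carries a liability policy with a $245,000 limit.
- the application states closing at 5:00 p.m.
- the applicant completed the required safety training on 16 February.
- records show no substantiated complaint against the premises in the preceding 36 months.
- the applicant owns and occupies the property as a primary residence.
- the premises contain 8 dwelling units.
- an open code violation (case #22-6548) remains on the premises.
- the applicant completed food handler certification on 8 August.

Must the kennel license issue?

(i) primary residence — satisfied.
(ii) ≤ 25 units — holds.
So (a) is satisfied (T OR T).
(b) insurance ≥ $250,000 — not met.
(c) not (safety training) — not met.
(1) = T AND F AND F = false.
(i) prior license ≥ 10 yr — fails.
(A) fee paid — met.
(B) closes by 7 p.m. — satisfied.
(C) no complaint in 36 mo. — satisfied.
So (ii) is satisfied (T AND T AND T).
(a): F OR T → true.
(b) food handler cert. — met.
(c) age ≥ 18 — met.
So (2) is satisfied (T AND T AND T).
So Overall is satisfied (F OR T).

Yes — granted.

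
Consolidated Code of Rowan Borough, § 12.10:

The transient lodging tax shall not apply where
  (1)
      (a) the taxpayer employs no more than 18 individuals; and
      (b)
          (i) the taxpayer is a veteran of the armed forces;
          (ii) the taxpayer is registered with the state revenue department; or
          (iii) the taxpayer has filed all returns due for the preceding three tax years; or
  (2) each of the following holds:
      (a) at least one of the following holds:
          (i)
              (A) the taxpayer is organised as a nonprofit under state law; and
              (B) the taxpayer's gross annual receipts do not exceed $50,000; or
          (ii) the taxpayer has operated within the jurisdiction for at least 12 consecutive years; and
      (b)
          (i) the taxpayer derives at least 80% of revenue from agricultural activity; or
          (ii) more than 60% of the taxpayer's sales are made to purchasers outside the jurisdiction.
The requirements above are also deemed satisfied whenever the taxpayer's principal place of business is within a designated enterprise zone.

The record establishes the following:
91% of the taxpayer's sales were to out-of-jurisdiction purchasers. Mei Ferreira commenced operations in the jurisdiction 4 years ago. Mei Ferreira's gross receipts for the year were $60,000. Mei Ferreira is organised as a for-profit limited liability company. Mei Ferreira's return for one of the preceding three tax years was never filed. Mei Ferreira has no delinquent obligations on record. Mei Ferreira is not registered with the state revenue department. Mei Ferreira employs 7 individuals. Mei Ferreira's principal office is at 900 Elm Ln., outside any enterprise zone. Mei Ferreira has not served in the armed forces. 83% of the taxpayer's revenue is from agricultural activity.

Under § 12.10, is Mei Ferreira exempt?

(a) ≤ 18 employees — satisfied.
(i) veteran — fails.
(ii) state-registered — not satisfied.
(iii) returns current — fails.
(b) = F OR F OR F = false.
So (1) is not satisfied (T AND F).
(A) nonprofit — not met.
(B) receipts ≤ $50,000 — fails.
So (i) is not satisfied (F AND F).
(ii) ≥ 12 yrs in jurisdiction — not satisfied.
So (a) is not satisfied (F OR F).
(i) ≥80% agricultural — satisfied.
(ii) >60% out-of-jur. sales — satisfied.
So (b) is satisfied (T OR T).
(2): F AND T → false.
So Overall is not satisfied (F OR F).
Exception (in enterprise zone) — not satisfied.
Result: main false OR exception false → false.

No — not exempt.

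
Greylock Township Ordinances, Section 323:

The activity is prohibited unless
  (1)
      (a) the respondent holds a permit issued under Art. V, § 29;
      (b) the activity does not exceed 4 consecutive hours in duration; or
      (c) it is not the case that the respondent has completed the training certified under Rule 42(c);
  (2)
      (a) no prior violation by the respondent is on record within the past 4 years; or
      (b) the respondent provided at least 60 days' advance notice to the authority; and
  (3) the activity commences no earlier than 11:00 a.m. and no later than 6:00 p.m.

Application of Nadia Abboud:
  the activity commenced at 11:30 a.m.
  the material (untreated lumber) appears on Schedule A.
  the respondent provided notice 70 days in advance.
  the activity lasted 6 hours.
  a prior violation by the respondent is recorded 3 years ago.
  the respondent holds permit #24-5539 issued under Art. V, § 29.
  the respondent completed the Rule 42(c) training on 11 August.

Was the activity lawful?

(a) holds permit — met.
(b) ≤ 4 hrs duration — fails.
(c) not (training certified) — fails.
So (1) is satisfied (T OR F OR F).
(a) no prior violation — not met.
(b) ≥60 days' notice — holds.
So (2) is satisfied (F OR T).
(3) start within hours — holds.
Overall = T AND T AND T = true.

Yes — lawful.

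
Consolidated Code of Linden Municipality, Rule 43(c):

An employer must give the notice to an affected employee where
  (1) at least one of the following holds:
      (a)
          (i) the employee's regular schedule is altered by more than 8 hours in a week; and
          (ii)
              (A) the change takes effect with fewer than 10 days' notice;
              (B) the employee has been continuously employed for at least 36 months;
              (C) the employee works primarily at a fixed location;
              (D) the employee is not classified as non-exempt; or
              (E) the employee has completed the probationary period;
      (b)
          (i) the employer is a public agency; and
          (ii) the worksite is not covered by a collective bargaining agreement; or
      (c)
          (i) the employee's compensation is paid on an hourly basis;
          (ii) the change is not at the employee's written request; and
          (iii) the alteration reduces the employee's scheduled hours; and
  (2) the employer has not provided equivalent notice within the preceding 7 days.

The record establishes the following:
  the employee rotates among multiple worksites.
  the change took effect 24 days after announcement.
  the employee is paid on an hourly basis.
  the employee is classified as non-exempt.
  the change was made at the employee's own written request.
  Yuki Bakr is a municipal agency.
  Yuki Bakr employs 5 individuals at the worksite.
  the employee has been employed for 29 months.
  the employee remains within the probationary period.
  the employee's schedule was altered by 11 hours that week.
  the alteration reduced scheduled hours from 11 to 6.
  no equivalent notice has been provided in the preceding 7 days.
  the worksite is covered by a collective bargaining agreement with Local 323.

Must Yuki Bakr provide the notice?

(i) schedule shift > 8h — met.
(A) < 10 days' notice — fails.
(B) tenure ≥ 36 mo. — fails.
(C) fixed location — not satisfied.
(D) not (non-exempt) — not met.
(E) past probation — not satisfied.
(ii): F OR F OR F OR F OR F → false.
(a): T AND F → false.
(i) public agency — met.
(ii) no CBA — not met.
So (b) is not satisfied (T AND F).
(i) hourly-paid — satisfied.
(ii) not employee-requested — not met.
(iii) hours reduced — met.
(c) = T AND F AND T = false.
(1) = F OR F OR F = false.
(2) no recent notice — satisfied.
So Overall is not satisfied (F AND T).

No — not required.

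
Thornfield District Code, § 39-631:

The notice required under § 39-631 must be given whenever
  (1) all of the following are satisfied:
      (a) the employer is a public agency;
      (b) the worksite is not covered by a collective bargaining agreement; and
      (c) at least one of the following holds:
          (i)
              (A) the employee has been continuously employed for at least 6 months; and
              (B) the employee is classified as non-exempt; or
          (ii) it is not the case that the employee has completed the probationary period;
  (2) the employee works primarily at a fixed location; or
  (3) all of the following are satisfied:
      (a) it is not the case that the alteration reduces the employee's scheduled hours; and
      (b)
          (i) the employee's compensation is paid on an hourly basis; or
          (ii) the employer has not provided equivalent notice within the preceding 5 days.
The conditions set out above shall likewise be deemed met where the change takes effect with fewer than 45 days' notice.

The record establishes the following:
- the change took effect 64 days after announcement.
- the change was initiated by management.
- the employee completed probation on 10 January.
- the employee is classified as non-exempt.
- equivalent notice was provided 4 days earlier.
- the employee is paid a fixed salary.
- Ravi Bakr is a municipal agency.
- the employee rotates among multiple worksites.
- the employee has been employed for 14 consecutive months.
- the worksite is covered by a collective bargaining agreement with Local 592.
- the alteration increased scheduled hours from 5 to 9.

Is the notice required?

(a) public agency — met.
(b) no CBA — fails.
(A) tenure ≥ 6 mo. — holds.
(B) non-exempt — met.
(i) = T AND T = true.
(ii) not (past probation) — not met.
(c) = T OR F = true.
So (1) is not satisfied (T AND F AND T).
(2) fixed location — not satisfied.
(a) not (hours reduced) — holds.
(i) hourly-paid — not satisfied.
(ii) no recent notice — fails.
So (b) is not satisfied (F OR F).
(3): T AND F → false.
Overall: F OR F OR F → false.
Exception (< 45 days' notice) — not satisfied.
Result: main false OR exception false → false.

No — not required.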